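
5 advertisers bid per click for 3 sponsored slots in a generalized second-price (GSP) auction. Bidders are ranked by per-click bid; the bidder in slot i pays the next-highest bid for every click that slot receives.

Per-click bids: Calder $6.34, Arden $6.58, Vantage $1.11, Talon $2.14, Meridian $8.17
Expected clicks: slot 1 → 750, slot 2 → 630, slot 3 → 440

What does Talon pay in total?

Talon pays $0.00

Ranked by bid: $8.17 (Meridian) > $6.58 (Arden) > $6.34 (Calder) > $2.14 (Talon) > …
Talon ranks below slot 3 → no slot, pays nothing.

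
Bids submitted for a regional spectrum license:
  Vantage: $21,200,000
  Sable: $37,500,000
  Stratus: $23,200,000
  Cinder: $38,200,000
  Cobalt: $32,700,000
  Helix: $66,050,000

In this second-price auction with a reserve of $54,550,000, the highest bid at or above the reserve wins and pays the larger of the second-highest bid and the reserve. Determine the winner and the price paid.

Helix pays $54,550,000

Sorting bids: 66,050,000 (Helix) > 38,200,000 (Cinder) > 37,500,000 (Sable) > 32,700,000 (Cobalt) > 23,200,000 (Stratus) > 21,200,000 (Vantage)
Highest eligible bid: Helix at $66,050,000.
Second-highest bid $38,200,000 is below the reserve $54,550,000, so the reserve binds → payment $54,550,000.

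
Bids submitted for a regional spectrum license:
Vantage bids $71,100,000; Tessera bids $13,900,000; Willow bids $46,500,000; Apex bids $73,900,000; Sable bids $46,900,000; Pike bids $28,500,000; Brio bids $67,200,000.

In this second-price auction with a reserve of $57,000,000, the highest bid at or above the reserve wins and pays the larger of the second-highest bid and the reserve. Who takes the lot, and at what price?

Apex pays $71,100,000

Bids ranked: 73,900,000 (Apex) > 71,100,000 (Vantage) > 67,200,000 (Brio) > 46,900,000 (Sable) > 46,500,000 (Willow) > 28,500,000 (Pike) > …
Highest eligible bid: Apex at $73,900,000.
Second-highest bid $71,100,000 exceeds the reserve $57,000,000 → payment $71,100,000.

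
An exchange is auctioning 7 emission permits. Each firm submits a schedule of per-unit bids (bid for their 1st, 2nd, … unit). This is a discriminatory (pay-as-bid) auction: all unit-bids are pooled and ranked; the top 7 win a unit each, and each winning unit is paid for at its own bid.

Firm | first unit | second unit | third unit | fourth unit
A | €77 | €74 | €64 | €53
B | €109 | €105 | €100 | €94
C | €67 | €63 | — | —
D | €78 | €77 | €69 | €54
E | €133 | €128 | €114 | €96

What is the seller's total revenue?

Merging the schedules and taking the best 7: 133 (E-1), 128 (E-2), 114 (E-3), 109 (B-1), 105 (B-2), 100 (B-3), 96 (E-4)
Next rejected bid: €94 (not a price — pay-as-bid).
Each winning unit pays its own bid.
Revenue = 133 + 128 + 114 + 109 + 105 + 100 + 96 = €785.

Total revenue: €785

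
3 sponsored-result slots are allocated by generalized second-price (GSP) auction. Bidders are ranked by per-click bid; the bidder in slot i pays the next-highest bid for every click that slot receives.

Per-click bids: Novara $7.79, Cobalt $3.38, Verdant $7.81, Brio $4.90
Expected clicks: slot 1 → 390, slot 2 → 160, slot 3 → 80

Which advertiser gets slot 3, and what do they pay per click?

Per-click bids in order: $7.81 (Verdant) > $7.79 (Novara) > $4.90 (Brio) > $3.38 (Cobalt)
Slot 3 goes to the third-ranked bidder, Brio, who pays the next bid down: $3.38/click.

Brio; $3.38 per click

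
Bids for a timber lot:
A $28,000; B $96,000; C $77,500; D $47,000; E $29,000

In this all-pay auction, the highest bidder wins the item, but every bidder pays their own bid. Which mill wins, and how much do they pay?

Rule: the highest bidder wins the item, but every bidder pays their own bid.
Sorting bids: 96,000 (B) > 77,500 (C) > 47,000 (D) > 29,000 (E) > 28,000 (A)
B is highest and takes the item; every bidder forfeits their bid.

B pays $96,000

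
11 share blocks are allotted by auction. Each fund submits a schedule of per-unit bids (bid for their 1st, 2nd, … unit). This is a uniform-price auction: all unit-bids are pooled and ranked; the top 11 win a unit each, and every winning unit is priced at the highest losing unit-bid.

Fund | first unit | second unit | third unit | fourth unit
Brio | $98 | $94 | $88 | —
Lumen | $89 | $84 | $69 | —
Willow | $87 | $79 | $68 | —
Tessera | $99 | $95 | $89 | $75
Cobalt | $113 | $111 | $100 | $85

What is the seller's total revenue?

All unit-bids, highest first — top 11: 113 (Cobalt-1), 111 (Cobalt-2), 100 (Cobalt-3), 99 (Tessera-1), 98 (Brio-1), 95 (Tessera-2), 94 (Brio-2), 89 (Lumen-1), 89 (Tessera-3), 88 (Brio-3), 87 (Willow-1)
The (k+1)-th unit-bid is $85.
Allocation: Brio 3, Cobalt 3, Lumen 1, Tessera 3, Willow 1. Every unit priced at $85.
Revenue = 11 × 85 = $935.

Total revenue: $935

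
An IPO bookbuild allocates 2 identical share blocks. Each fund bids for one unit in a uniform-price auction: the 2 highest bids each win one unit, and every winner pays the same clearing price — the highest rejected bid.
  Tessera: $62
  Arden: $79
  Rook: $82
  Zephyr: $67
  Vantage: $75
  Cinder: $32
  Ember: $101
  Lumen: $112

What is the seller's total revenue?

Total revenue: $164

Ordering the bids: 112 (Lumen), 101 (Ember), 82 (Rook), 79 (Arden), …
The 2 highest are Lumen, Ember.
Highest unsuccessful bid: $82 → clearing price.
Total revenue = 2 × $82 = $164.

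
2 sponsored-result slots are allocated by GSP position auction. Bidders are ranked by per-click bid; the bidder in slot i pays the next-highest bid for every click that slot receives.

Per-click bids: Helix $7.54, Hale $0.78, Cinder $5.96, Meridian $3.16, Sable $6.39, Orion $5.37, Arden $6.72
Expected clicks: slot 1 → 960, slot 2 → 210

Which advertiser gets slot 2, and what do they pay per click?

Ranked by bid: $7.54 (Helix) > $6.72 (Arden) > $6.39 (Sable) > …
Slot 2 goes to the second-ranked bidder, Arden, who pays the next bid down: $6.39/click.

Arden; $6.39 per click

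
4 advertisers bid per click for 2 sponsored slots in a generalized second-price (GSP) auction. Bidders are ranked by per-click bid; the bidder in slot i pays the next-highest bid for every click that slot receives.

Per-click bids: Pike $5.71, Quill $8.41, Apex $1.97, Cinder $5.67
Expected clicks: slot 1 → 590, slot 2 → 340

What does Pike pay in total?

Pike pays $1927.80

Ranked by bid: $8.41 (Quill) > $5.71 (Pike) > $5.67 (Cinder) > …
Pike holds slot 2 → pays next bid $5.67 × 340 clicks = $1927.80.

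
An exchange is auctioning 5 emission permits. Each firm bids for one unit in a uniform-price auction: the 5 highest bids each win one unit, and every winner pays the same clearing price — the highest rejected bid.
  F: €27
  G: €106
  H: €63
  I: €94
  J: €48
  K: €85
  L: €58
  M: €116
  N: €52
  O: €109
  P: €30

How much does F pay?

Bids ranked high→low: 116 (M), 109 (O), 106 (G), 94 (I), 85 (K), 63 (H), 58 (L), …
The 5 highest are M, O, G, I, K.
Clearing price = highest rejected bid = €63.
F does not win → pays €0.

F pays €0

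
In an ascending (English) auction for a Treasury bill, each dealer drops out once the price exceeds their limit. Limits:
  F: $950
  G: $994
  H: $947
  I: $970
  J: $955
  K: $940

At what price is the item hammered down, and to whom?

Limits in order: 994 (G) > 970 (I) > 955 (J) > 950 (F) > 947 (H) > 940 (K)
Once the price passes $970, only G is left; the hammer falls at I's limit of $970.

G wins at $970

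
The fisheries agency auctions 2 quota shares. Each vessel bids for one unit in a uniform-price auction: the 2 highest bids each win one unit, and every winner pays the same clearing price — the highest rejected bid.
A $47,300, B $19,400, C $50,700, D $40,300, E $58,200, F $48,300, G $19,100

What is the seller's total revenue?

Sorting: 58,200 (E), 50,700 (C), 48,300 (F), 47,300 (A), …
The 2 highest are E, C.
Highest unsuccessful bid: $48,300 → clearing price.
Total revenue = 2 × $48,300 = $96,600.

Total revenue: $96,600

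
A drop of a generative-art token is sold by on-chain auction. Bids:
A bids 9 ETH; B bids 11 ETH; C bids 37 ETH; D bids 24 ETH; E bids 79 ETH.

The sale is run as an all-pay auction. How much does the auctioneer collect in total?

Total revenue: 160 ETH

Bids in order: 79 (E) > 37 (C) > 24 (D) > 11 (B) > 9 (A)
Every bidder forfeits their bid regardless of winning.
Revenue = 9 + 11 + 37 + 24 + 79 = 160 ETH.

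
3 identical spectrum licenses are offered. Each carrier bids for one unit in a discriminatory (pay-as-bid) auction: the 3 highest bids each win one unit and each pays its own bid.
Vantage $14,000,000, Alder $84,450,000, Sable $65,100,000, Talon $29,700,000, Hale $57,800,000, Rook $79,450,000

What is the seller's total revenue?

Ordering the bids: 84,450,000 (Alder), 79,450,000 (Rook), 65,100,000 (Sable), 57,800,000 (Hale), 29,700,000 (Talon), …
The 3 highest are Alder, Rook, Sable.
Total revenue = 84,450,000 + 79,450,000 + 65,100,000 = $229,000,000.

Total revenue: $229,000,000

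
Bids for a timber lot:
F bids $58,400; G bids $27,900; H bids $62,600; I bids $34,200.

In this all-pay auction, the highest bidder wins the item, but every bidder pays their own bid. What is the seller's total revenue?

Total revenue: $183,100

Bids in order: 62,600 (H) > 58,400 (F) > 34,200 (I) > 27,900 (G)
H wins with the top bid; all bids are sunk regardless.
Every bidder forfeits their bid regardless of winning.
Revenue = 58,400 + 27,900 + 62,600 + 34,200 = $183,100.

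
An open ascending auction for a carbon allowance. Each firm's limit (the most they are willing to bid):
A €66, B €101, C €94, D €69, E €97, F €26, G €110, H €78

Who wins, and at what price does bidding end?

Limits in order: 110 (G) > 101 (B) > 97 (E) > 94 (C) > 78 (H) > 69 (D) > …
Bidding ends when B exits at €101; G takes it.

G wins at €101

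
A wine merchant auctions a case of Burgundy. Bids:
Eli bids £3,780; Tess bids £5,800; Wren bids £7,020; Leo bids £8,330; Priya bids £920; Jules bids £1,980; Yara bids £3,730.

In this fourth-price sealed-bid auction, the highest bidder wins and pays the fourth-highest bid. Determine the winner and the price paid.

Leo pays £3,780

Sorting bids: 8,330 (Leo) > 7,020 (Wren) > 5,800 (Tess) > 3,780 (Eli) > 3,730 (Yara) > 1,980 (Jules) > …
Leo wins; payment is bid #4 in the ranking = £3,780.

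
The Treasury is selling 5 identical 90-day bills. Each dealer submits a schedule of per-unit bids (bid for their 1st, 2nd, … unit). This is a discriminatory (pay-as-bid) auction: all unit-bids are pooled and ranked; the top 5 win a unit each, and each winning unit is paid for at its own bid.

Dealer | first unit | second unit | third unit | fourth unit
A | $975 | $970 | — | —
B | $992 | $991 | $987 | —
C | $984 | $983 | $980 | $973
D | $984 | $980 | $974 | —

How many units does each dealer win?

B 3, C 1, D 1

Merging the schedules and taking the best 5: 992 (B-1), 991 (B-2), 987 (B-3), 984 (C-1), 984 (D-1)
Next rejected bid: $983 (not a price — pay-as-bid).
Allocation: B 3, C 1, D 1.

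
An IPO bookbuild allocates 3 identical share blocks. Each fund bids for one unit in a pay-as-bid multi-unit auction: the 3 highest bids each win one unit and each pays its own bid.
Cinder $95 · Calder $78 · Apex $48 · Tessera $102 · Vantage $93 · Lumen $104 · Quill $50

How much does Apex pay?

Ordering the bids: 104 (Lumen), 102 (Tessera), 95 (Cinder), 93 (Vantage), 78 (Calder), …
The 3 highest are Lumen, Tessera, Cinder.
Apex does not win → $0.

Apex pays $0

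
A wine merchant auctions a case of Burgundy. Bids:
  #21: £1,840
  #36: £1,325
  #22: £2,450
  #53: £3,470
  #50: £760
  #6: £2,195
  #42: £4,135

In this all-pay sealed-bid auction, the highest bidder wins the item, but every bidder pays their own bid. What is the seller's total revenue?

Bids ranked: 4,135 (#42) > 3,470 (#53) > 2,450 (#22) > 2,195 (#6) > 1,840 (#21) > 1,325 (#36) > …
#42 wins with the top bid; all bids are sunk regardless.
Every bidder forfeits their bid regardless of winning.
Revenue = 1,840 + 1,325 + 2,450 + 3,470 + 760 + 2,195 + 4,135 = £16,175.

Total revenue: £16,175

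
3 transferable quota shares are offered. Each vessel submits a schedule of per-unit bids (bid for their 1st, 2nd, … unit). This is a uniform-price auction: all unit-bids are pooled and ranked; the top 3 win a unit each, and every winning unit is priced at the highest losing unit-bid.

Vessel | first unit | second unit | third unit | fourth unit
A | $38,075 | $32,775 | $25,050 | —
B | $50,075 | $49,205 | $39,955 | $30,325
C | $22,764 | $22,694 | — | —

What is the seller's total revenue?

Merging the schedules and taking the best 3: 50,075 (B-1), 49,205 (B-2), 39,955 (B-3)
First bid not allocated: $38,075.
Allocation: B 3. Every unit priced at $38,075.
Revenue = 3 × 38,075 = $114,225.

Total revenue: $114,225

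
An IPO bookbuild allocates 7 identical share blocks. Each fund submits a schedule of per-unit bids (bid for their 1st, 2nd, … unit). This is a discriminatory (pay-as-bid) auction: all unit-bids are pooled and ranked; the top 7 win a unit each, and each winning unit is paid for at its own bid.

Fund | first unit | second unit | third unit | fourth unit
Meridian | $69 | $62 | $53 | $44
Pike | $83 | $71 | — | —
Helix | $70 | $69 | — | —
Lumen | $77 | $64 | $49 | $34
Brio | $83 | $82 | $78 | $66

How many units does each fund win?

Brio 3, Helix 1, Lumen 1, Pike 2

Merging the schedules and taking the best 7: 83 (Pike-1), 83 (Brio-1), 82 (Brio-2), 78 (Brio-3), 77 (Lumen-1), 71 (Pike-2), 70 (Helix-1)
Next rejected bid: $69 (not a price — pay-as-bid).
Allocation: Brio 3, Helix 1, Lumen 1, Pike 2.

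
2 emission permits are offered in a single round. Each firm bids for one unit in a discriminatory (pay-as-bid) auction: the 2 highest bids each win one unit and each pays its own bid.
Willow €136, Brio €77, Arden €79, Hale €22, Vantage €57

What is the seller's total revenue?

Bids ranked high→low: 136 (Willow), 79 (Arden), 77 (Brio), 57 (Vantage), …
Winners (2 units): Willow, Arden.
Total revenue = 136 + 79 = €215.

Total revenue: €215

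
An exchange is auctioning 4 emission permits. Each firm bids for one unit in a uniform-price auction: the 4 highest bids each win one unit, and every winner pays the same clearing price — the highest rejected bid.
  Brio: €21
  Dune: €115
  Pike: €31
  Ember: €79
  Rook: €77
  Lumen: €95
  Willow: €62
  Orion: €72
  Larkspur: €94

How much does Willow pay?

Willow pays €0

Bids ranked high→low: 115 (Dune), 95 (Lumen), 94 (Larkspur), 79 (Ember), 77 (Rook), 72 (Orion), …
Winners (4 units): Dune, Lumen, Larkspur, Ember.
Highest unsuccessful bid: €77 → clearing price.
Willow does not win → pays €0.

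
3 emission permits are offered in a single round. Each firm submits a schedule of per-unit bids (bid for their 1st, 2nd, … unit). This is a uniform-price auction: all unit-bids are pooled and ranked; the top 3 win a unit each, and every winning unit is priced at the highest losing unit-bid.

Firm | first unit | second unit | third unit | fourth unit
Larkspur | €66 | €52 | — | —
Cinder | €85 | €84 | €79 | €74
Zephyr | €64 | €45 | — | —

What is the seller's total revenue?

Pooled unit-bids ranked (top 3): 85 (Cinder-1), 84 (Cinder-2), 79 (Cinder-3)
First bid not allocated: €74.
Allocation: Cinder 3. Every unit priced at €74.
Revenue = 3 × 74 = €222.

Total revenue: €222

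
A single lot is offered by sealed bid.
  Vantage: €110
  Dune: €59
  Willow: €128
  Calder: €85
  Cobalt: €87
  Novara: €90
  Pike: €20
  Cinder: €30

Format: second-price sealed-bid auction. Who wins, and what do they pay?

Second-price sealed-bid auction: the highest bidder wins and pays the second-highest bid.
Bids ranked: 128 (Willow) > 110 (Vantage) > 90 (Novara) > 87 (Cobalt) > 85 (Calder) > 59 (Dune) > …
Second-price: Willow pays Vantage's bid of €110.

Willow pays €110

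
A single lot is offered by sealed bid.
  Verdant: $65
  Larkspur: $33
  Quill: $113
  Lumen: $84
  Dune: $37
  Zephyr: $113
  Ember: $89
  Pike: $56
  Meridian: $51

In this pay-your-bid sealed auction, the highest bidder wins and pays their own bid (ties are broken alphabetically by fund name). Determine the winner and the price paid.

Sorting bids: 113 (Quill) > 113 (Zephyr) > 89 (Ember) > 84 (Lumen) > 65 (Verdant) > 56 (Pike) > …
Tie at $113 → Quill wins by tie-break.
Quill has the highest bid and pays exactly that: $113.

Quill pays $113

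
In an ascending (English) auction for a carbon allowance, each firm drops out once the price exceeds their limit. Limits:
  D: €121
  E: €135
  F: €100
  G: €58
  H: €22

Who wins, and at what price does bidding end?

Sorting limits: 135 (E) > 121 (D) > 100 (F) > 58 (G) > 22 (H)
Once the price passes €121, only E is left; the hammer falls at D's limit of €121.

E wins at €121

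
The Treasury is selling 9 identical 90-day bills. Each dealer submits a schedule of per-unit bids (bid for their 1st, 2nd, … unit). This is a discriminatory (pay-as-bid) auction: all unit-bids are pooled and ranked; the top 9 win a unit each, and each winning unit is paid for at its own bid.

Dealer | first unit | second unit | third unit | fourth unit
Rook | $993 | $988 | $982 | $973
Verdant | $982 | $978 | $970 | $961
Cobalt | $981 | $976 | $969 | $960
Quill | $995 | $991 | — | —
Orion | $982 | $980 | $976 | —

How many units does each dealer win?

Pooled unit-bids ranked (top 9): 995 (Quill-1), 993 (Rook-1), 991 (Quill-2), 988 (Rook-2), 982 (Rook-3), 982 (Verdant-1), 982 (Orion-1), 981 (Cobalt-1), 980 (Orion-2)
Next rejected bid: $978 (not a price — pay-as-bid).
Allocation: Cobalt 1, Orion 2, Quill 2, Rook 3, Verdant 1.

Cobalt 1, Orion 2, Quill 2, Rook 3, Verdant 1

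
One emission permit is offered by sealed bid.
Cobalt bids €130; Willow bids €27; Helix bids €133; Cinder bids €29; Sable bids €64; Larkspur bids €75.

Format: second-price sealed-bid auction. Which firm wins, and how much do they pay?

Second-price sealed-bid auction: the highest bidder wins and pays the second-highest bid.
Sorting bids: 133 (Helix) > 130 (Cobalt) > 75 (Larkspur) > 64 (Sable) > 29 (Cinder) > 27 (Willow)
Second-price: Helix pays Cobalt's bid of €130.

Helix pays €130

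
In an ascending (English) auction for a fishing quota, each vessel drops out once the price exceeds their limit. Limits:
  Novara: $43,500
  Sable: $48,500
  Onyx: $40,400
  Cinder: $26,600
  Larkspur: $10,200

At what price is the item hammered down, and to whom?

Sable wins at $43,500

Limits ranked: 48,500 (Sable) > 43,500 (Novara) > 40,400 (Onyx) > 26,600 (Cinder) > 10,200 (Larkspur)
Once the price passes $43,500, only Sable is left; the hammer falls at Novara's limit of $43,500.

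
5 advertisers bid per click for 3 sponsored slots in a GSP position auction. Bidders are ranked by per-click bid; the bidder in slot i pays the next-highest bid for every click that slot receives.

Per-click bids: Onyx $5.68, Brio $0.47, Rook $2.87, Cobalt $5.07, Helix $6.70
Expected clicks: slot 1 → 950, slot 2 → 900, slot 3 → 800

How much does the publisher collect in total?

Ranked by bid: $6.70 (Helix) > $5.68 (Onyx) > $5.07 (Cobalt) > $2.87 (Rook) > …
Slot 1: Helix pays $5.68 × 950 = $5396.00
Slot 2: Onyx pays $5.07 × 900 = $4563.00
Slot 3: Cobalt pays $2.87 × 800 = $2296.00
Total = $12255.00

Total revenue: $12255.00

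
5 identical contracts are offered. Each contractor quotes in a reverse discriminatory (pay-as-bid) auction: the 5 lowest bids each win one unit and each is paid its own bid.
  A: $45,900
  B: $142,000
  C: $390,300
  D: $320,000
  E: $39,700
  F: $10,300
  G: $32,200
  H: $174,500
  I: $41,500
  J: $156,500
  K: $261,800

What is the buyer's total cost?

Total cost: $169,600

Ordering the bids: 10,300 (F), 32,200 (G), 39,700 (E), 41,500 (I), 45,900 (A), 142,000 (B), 156,500 (J), …
Winners (5 units): F, G, E, I, A.
Total cost = 10,300 + 32,200 + 39,700 + 41,500 + 45,900 = $169,600.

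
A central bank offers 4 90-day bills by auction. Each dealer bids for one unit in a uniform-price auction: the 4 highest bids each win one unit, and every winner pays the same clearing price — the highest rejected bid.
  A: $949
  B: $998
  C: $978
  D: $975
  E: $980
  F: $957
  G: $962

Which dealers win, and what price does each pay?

B, E, C, D; each pays $962

Bids ranked high→low: 998 (B), 980 (E), 978 (C), 975 (D), 962 (G), 957 (F), …
Winners (4 units): B, E, C, D.
First losing bid is G's $962, which sets the uniform price.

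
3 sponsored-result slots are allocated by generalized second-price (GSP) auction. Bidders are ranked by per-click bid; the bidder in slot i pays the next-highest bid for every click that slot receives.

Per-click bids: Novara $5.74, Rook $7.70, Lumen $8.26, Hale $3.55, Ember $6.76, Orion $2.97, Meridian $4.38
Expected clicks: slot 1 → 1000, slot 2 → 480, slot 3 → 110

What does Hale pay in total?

Per-click bids in order: $8.26 (Lumen) > $7.70 (Rook) > $6.76 (Ember) > $5.74 (Novara) > …
Hale ranks below slot 3 → no slot, pays nothing.

Hale pays $0.00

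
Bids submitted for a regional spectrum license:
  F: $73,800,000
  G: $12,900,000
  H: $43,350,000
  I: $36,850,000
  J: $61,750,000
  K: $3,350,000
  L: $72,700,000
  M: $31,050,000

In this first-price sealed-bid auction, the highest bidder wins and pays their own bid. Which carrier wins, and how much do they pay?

F pays $73,800,000

Bids in order: 73,800,000 (F) > 72,700,000 (L) > 61,750,000 (J) > 43,350,000 (H) > 36,850,000 (I) > 31,050,000 (M) > …
F is highest → pays own bid, $73,800,000.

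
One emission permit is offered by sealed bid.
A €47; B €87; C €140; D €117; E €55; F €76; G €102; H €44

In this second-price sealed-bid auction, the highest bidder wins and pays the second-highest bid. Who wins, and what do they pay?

C pays €117

Second-price sealed-bid auction: the highest bidder wins and pays the second-highest bid.
Bids in order: 140 (C) > 117 (D) > 102 (G) > 87 (B) > 76 (F) > 55 (E) > …
C is highest; pays the second-highest bid, €117.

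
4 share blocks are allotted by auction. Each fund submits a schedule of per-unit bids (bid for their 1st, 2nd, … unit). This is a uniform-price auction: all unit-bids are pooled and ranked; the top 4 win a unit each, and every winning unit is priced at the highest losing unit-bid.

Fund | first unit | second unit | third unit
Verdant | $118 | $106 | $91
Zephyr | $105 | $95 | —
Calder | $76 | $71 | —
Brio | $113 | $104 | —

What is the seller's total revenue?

All unit-bids, highest first — top 4: 118 (Verdant-1), 113 (Brio-1), 106 (Verdant-2), 105 (Zephyr-1)
First bid not allocated: $104.
Allocation: Brio 1, Verdant 2, Zephyr 1. Every unit priced at $104.
Revenue = 4 × 104 = $416.

Total revenue: $416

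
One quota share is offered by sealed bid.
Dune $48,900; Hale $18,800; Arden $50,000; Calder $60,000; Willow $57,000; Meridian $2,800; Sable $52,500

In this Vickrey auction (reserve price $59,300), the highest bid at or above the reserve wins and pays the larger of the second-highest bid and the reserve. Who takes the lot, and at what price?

Rule: the highest bid at or above the reserve wins and pays the larger of the second-highest bid and the reserve.
Bids ranked: 60,000 (Calder) > 57,000 (Willow) > 52,500 (Sable) > 50,000 (Arden) > 48,900 (Dune) > 18,800 (Hale) > …
Highest eligible bid: Calder at $60,000.
max(second-highest $57,000, reserve $59,300) = $59,300.

Calder pays $59,300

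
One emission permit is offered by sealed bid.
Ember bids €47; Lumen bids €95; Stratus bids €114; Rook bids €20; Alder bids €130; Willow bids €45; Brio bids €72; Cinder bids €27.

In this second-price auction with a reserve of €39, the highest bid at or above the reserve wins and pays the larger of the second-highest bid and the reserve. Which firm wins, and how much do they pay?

Second-price auction with a reserve of €39: the highest bid at or above the reserve wins and pays the larger of the second-highest bid and the reserve.
Bids in order: 130 (Alder) > 114 (Stratus) > 95 (Lumen) > 72 (Brio) > 47 (Ember) > 45 (Willow) > …
Highest eligible bid: Alder at €130.
Second-highest bid €114 exceeds the reserve €39 → payment €114.

Alder pays €114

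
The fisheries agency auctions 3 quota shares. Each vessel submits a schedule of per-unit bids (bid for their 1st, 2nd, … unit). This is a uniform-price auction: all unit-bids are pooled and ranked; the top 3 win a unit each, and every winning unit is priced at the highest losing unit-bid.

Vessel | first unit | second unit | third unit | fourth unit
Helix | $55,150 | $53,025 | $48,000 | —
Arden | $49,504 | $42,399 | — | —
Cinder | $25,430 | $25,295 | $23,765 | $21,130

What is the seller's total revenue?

Total revenue: $144,000

Merging the schedules and taking the best 3: 55,150 (Helix-1), 53,025 (Helix-2), 49,504 (Arden-1)
First bid not allocated: $48,000.
Allocation: Arden 1, Helix 2. Every unit priced at $48,000.
Revenue = 3 × 48,000 = $144,000.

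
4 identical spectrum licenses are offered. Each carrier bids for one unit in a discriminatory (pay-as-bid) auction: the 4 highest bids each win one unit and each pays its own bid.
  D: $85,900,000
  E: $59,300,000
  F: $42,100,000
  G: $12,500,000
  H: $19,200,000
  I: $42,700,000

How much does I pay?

I pays $42,700,000

Sorting: 85,900,000 (D), 59,300,000 (E), 42,700,000 (I), 42,100,000 (F), 19,200,000 (H), 12,500,000 (G)
Top 4: D, E, I, F.
I wins → own bid $42,700,000.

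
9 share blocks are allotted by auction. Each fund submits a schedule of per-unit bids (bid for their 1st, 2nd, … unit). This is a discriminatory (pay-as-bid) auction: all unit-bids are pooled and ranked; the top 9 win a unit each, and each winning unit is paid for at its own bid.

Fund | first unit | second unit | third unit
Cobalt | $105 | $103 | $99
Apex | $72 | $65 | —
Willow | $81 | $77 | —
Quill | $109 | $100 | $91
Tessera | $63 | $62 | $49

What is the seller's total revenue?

All unit-bids, highest first — top 9: 109 (Quill-1), 105 (Cobalt-1), 103 (Cobalt-2), 100 (Quill-2), 99 (Cobalt-3), 91 (Quill-3), 81 (Willow-1), 77 (Willow-2), 72 (Apex-1)
Next rejected bid: $65 (not a price — pay-as-bid).
Each winning unit pays its own bid.
Revenue = 109 + 105 + 103 + 100 + 99 + 91 + 81 + 77 + 72 = $837.

Total revenue: $837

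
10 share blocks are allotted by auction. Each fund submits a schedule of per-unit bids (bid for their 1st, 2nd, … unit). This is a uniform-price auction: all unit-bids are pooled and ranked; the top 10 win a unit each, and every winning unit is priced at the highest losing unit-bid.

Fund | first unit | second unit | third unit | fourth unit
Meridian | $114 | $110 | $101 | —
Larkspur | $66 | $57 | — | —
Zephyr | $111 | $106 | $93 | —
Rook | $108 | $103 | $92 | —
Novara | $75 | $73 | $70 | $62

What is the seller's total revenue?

Pooled unit-bids ranked (top 10): 114 (Meridian-1), 111 (Zephyr-1), 110 (Meridian-2), 108 (Rook-1), 106 (Zephyr-2), 103 (Rook-2), 101 (Meridian-3), 93 (Zephyr-3), 92 (Rook-3), 75 (Novara-1)
Highest rejected unit-bid = $73.
Allocation: Meridian 3, Novara 1, Rook 3, Zephyr 3. Every unit priced at $73.
Revenue = 10 × 73 = $730.

Total revenue: $730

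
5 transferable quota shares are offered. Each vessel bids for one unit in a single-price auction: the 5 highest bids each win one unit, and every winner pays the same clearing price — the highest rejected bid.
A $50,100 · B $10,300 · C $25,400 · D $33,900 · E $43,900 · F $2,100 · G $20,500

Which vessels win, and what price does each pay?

Sorting: 50,100 (A), 43,900 (E), 33,900 (D), 25,400 (C), 20,500 (G), 10,300 (B), 2,100 (F)
The 5 highest are A, E, D, C, G.
First losing bid is B's $10,300, which sets the uniform price.

A, E, D, C, G; each pays $10,300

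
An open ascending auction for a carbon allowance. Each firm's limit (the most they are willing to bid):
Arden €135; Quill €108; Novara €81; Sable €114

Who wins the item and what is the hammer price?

Limits ranked: 135 (Arden) > 114 (Sable) > 108 (Quill) > 81 (Novara)
Sable is the last rival to drop out, at €114; Arden remains and wins at that price.

Arden wins at €114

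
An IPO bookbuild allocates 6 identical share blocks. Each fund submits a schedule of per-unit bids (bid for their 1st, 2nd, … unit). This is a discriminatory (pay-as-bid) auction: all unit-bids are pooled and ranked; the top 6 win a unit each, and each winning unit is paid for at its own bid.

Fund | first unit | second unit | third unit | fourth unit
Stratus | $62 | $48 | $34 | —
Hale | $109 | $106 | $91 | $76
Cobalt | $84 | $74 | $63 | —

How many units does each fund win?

Cobalt 2, Hale 4

Merging the schedules and taking the best 6: 109 (Hale-1), 106 (Hale-2), 91 (Hale-3), 84 (Cobalt-1), 76 (Hale-4), 74 (Cobalt-2)
Next rejected bid: $63 (not a price — pay-as-bid).
Allocation: Cobalt 2, Hale 4.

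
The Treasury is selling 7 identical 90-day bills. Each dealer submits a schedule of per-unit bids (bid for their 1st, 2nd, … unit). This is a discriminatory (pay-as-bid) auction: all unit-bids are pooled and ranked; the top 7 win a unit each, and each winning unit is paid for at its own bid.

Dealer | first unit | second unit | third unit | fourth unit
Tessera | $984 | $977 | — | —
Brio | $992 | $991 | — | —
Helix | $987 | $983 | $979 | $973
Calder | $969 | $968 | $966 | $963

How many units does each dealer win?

Pooled unit-bids ranked (top 7): 992 (Brio-1), 991 (Brio-2), 987 (Helix-1), 984 (Tessera-1), 983 (Helix-2), 979 (Helix-3), 977 (Tessera-2)
Next rejected bid: $973 (not a price — pay-as-bid).
Allocation: Brio 2, Helix 3, Tessera 2.

Brio 2, Helix 3, Tessera 2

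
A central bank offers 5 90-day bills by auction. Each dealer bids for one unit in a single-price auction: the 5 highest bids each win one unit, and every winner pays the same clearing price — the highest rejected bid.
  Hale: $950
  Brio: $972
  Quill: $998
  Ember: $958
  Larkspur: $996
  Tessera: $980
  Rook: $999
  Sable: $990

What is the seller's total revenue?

Sorting: 999 (Rook), 998 (Quill), 996 (Larkspur), 990 (Sable), 980 (Tessera), 972 (Brio), 958 (Ember), …
Top 5: Rook, Quill, Larkspur, Sable, Tessera.
Clearing price = highest rejected bid = $972.
Total revenue = 5 × $972 = $4,860.

Total revenue: $4,860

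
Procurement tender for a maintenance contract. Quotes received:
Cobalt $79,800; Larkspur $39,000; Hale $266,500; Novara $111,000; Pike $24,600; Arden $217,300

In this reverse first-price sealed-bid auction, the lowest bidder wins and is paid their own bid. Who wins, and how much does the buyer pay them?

Sorting bids: 24,600 (Pike) < 39,000 (Larkspur) < 79,800 (Cobalt) < 111,000 (Novara) < 217,300 (Arden) < 266,500 (Hale)
Pike is lowest → is paid own bid, $24,600.

Pike is paid $24,600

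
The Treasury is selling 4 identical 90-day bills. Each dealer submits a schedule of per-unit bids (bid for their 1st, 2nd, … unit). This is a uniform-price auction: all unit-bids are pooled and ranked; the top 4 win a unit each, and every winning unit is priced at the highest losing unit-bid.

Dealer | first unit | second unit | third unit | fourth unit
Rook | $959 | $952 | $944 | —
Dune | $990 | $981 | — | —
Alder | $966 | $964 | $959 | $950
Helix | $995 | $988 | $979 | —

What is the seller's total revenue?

Total revenue: $3,916

All unit-bids, highest first — top 4: 995 (Helix-1), 990 (Dune-1), 988 (Helix-2), 981 (Dune-2)
Highest rejected unit-bid = $979.
Allocation: Dune 2, Helix 2. Every unit priced at $979.
Revenue = 4 × 979 = $3,916.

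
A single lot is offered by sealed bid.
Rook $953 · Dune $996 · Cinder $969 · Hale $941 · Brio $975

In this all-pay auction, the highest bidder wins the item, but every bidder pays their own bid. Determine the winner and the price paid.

Rule: the highest bidder wins the item, but every bidder pays their own bid.
Bids ranked: 996 (Dune) > 975 (Brio) > 969 (Cinder) > 953 (Rook) > 941 (Hale)
Dune is highest and takes the item; every bidder forfeits their bid.

Dune pays $996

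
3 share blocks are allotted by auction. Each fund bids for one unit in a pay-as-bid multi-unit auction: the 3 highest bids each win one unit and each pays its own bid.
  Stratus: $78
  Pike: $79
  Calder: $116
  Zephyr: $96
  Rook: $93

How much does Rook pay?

Ordering the bids: 116 (Calder), 96 (Zephyr), 93 (Rook), 79 (Pike), 78 (Stratus)
The 3 highest are Calder, Zephyr, Rook.
Rook wins → own bid $93.

Rook pays $93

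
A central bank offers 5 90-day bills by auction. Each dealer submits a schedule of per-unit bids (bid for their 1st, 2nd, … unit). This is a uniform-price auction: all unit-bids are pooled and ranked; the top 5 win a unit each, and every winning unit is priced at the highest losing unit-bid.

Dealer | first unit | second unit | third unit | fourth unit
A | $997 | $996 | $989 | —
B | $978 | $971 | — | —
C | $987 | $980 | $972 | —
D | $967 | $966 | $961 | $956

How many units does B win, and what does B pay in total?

B: 0 units, pays $0

Pooled unit-bids ranked (top 5): 997 (A-1), 996 (A-2), 989 (A-3), 987 (C-1), 980 (C-2)
First bid not allocated: $978.
B wins 0 unit(s) at $978 each.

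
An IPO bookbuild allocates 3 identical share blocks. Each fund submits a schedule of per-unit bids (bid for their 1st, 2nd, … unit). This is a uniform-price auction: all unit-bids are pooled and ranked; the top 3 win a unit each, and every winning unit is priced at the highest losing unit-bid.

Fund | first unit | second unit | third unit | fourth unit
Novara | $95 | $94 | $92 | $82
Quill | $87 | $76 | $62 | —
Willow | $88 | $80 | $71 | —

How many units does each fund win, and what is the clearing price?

Novara 3; clearing price $88

Pooled unit-bids ranked (top 3): 95 (Novara-1), 94 (Novara-2), 92 (Novara-3)
First bid not allocated: $88.
Allocation: Novara 3.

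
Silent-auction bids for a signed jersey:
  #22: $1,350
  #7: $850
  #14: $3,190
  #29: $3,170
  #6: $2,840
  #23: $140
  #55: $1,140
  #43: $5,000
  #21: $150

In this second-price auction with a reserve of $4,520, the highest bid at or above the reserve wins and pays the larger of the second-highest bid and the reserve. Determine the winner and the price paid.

Sorting bids: 5,000 (#43) > 3,190 (#14) > 3,170 (#29) > 2,840 (#6) > 1,350 (#22) > 1,140 (#55) > …
Highest eligible bid: #43 at $5,000.
Second-highest bid $3,190 is below the reserve $4,520, so the reserve binds → payment $4,520.

#43 pays $4,520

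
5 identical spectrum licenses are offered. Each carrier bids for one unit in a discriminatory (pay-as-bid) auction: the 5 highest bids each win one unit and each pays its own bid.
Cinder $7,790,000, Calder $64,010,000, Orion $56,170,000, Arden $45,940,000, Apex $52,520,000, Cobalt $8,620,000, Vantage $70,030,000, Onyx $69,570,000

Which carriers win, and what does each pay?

Sorting: 70,030,000 (Vantage), 69,570,000 (Onyx), 64,010,000 (Calder), 56,170,000 (Orion), 52,520,000 (Apex), 45,940,000 (Arden), 8,620,000 (Cobalt), …
Top 5: Vantage, Onyx, Calder, Orion, Apex.
Each winner pays its own bid: Vantage $70,030,000, Onyx $69,570,000, Calder $64,010,000, Orion $56,170,000, Apex $52,520,000.

Vantage $70,030,000, Onyx $69,570,000, Calder $64,010,000, Orion $56,170,000, Apex $52,520,000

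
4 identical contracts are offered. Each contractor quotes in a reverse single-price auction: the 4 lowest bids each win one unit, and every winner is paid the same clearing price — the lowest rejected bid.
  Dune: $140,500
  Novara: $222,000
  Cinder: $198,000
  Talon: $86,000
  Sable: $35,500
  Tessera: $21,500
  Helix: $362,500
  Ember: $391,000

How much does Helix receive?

Helix is paid $0

Sorting: 21,500 (Tessera), 35,500 (Sable), 86,000 (Talon), 140,500 (Dune), 198,000 (Cinder), 222,000 (Novara), …
Lowest 4: Tessera, Sable, Talon, Dune.
Clearing price = lowest rejected bid = $198,000.
Helix does not win → is paid $0.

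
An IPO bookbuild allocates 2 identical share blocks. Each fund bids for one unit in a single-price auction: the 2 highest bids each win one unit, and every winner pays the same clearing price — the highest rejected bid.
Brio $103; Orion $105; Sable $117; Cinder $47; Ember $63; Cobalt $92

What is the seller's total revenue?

Total revenue: $206

Ordering the bids: 117 (Sable), 105 (Orion), 103 (Brio), 92 (Cobalt), …
The 2 highest are Sable, Orion.
First losing bid is Brio's $103, which sets the uniform price.
Total revenue = 2 × $103 = $206.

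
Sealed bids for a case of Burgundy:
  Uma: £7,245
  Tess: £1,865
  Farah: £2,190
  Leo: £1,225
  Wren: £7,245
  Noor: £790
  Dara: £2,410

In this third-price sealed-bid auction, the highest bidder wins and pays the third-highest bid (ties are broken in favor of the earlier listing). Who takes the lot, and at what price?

Uma pays £2,410

Rule: the highest bidder wins and pays the third-highest bid.
Bids ranked: 7,245 (Uma) > 7,245 (Wren) > 2,410 (Dara) > 2,190 (Farah) > 1,865 (Tess) > 1,225 (Leo) > …
Uma and Wren tie at £7,245; tie-break gives it to Uma.
Uma is highest; pays the third-highest bid, £2,410.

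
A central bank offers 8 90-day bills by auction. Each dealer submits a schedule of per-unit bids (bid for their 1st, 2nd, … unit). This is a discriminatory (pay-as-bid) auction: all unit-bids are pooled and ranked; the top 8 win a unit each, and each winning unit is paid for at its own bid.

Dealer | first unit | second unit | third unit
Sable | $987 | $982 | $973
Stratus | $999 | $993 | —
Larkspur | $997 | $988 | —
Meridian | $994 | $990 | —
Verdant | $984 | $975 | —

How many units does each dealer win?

Larkspur 2, Meridian 2, Sable 1, Stratus 2, Verdant 1

Pooled unit-bids ranked (top 8): 999 (Stratus-1), 997 (Larkspur-1), 994 (Meridian-1), 993 (Stratus-2), 990 (Meridian-2), 988 (Larkspur-2), 987 (Sable-1), 984 (Verdant-1)
Next rejected bid: $982 (not a price — pay-as-bid).
Allocation: Larkspur 2, Meridian 2, Sable 1, Stratus 2, Verdant 1.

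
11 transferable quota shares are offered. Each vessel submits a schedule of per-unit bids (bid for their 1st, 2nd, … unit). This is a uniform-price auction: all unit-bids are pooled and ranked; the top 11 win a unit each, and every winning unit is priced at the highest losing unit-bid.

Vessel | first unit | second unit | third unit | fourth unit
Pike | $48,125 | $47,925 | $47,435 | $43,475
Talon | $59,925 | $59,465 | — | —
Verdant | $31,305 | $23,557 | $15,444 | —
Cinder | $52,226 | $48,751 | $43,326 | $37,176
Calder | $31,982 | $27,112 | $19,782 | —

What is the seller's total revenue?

All unit-bids, highest first — top 11: 59,925 (Talon-1), 59,465 (Talon-2), 52,226 (Cinder-1), 48,751 (Cinder-2), 48,125 (Pike-1), 47,925 (Pike-2), 47,435 (Pike-3), 43,475 (Pike-4), 43,326 (Cinder-3), 37,176 (Cinder-4), 31,982 (Calder-1)
The (k+1)-th unit-bid is $31,305.
Allocation: Calder 1, Cinder 4, Pike 4, Talon 2. Every unit priced at $31,305.
Revenue = 11 × 31,305 = $344,355.

Total revenue: $344,355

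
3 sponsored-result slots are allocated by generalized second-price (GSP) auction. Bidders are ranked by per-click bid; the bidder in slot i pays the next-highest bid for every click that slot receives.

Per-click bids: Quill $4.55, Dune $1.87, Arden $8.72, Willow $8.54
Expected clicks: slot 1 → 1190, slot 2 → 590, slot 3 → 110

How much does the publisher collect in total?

Total revenue: $13052.80

Sorting advertisers: $8.72 (Arden) > $8.54 (Willow) > $4.55 (Quill) > $1.87 (Dune)
Slot 1: Arden pays $8.54 × 1190 = $10162.60
Slot 2: Willow pays $4.55 × 590 = $2684.50
Slot 3: Quill pays $1.87 × 110 = $205.70
Total = $13052.80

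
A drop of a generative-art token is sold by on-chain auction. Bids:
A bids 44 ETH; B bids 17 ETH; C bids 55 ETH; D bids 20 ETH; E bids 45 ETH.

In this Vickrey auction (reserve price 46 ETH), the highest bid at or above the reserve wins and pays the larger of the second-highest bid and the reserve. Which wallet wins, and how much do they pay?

Bids ranked: 55 (C) > 45 (E) > 44 (A) > 20 (D) > 17 (B)
C has the top bid at or above the reserve (55 ETH).
max(second-highest 45 ETH, reserve 46 ETH) = 46 ETH.

C pays 46 ETH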